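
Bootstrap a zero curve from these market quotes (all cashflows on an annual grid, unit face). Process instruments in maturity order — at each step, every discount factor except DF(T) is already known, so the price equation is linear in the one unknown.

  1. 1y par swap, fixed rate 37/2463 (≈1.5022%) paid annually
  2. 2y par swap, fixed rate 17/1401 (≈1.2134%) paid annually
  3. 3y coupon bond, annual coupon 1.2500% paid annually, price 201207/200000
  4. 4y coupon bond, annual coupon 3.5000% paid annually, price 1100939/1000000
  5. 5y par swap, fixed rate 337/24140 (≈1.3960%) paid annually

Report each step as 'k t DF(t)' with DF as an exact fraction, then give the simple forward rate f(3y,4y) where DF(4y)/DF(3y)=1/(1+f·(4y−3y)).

step 1 [1y] swap r/1=37/2463: DF=(1 − 37/2463·(0))/(1+37/2463) = 2463/2500 ≈ 0.985200
step 2 [2y] swap r/1=17/1401: DF=(1 − 17/1401·(0.985200))/(1+17/1401) = 4881/5000 ≈ 0.976200
step 3 [3y] bond c/1=1/80: DF=(201207/200000 − 1/80·(0.985200+0.976200))/(1+1/80) = 4847/5000 ≈ 0.969400
step 4 [4y] bond c/1=7/200: DF=(1100939/1000000 − 7/200·(0.985200+0.976200+0.969400))/(1+7/200) = 4823/5000 ≈ 0.964600
step 5 [5y] swap r/1=337/24140: DF=(1 − 337/24140·(0.985200+0.976200+0.969400+0.964600))/(1+337/24140) = 4663/5000 ≈ 0.932600

1 1 2463/2500
2 2 4881/5000
3 3 4847/5000
4 4 4823/5000
5 5 4663/5000
f(3y,4y) = ((4847/5000)/(4823/5000) − 1)/(1) = 24/4823 ≈ 0.4976%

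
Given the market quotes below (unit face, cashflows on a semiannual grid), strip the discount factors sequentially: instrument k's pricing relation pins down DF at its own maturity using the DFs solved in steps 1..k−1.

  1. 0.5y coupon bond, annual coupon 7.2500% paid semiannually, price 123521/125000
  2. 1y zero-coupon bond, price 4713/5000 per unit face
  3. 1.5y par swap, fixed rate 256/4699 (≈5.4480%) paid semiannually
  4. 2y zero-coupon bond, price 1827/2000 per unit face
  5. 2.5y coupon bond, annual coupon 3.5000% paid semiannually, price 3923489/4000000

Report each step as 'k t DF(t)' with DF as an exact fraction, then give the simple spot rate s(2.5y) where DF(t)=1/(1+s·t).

1 1/2 596/625
2 1 4713/5000
3 3/2 577/625
4 2 1827/2000
5 5/2 4499/5000
s(2.5y) = (1/(4499/5000) − 1)/(5/2) = 1002/22495 ≈ 4.4543%

step 1 [0.5y] bond c/2=29/800: DF=(123521/125000 − 29/800·(0))/(1+29/800) = 596/625 ≈ 0.953600
step 2 [1y] zero: DF = P = 4713/5000 ≈ 0.942600
step 3 [1.5y] swap r/2=128/4699: DF=(1 − 128/4699·(0.953600+0.942600))/(1+128/4699) = 577/625 ≈ 0.923200
step 4 [2y] zero: DF = P = 1827/2000 ≈ 0.913500
step 5 [2.5y] bond c/2=7/400: DF=(3923489/4000000 − 7/400·(0.953600+0.942600+0.923200+0.913500))/(1+7/400) = 4499/5000 ≈ 0.899800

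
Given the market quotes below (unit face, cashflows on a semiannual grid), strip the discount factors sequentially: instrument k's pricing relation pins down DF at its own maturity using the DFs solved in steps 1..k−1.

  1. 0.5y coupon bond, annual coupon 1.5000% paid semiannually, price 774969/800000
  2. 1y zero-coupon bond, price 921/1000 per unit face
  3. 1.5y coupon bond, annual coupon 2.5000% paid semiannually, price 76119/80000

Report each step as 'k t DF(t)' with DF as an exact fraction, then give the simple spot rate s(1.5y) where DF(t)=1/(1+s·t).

step 1 [0.5y] bond c/2=3/400: DF=(774969/800000 − 3/400·(0))/(1+3/400) = 1923/2000 ≈ 0.961500
step 2 [1y] zero: DF = P = 921/1000 ≈ 0.921000
step 3 [1.5y] bond c/2=1/80: DF=(76119/80000 − 1/80·(0.961500+0.921000))/(1+1/80) = 1833/2000 ≈ 0.916500

1 1/2 1923/2000
2 1 921/1000
3 3/2 1833/2000
s(1.5y) = (1/(1833/2000) − 1)/(3/2) = 334/5499 ≈ 6.0738%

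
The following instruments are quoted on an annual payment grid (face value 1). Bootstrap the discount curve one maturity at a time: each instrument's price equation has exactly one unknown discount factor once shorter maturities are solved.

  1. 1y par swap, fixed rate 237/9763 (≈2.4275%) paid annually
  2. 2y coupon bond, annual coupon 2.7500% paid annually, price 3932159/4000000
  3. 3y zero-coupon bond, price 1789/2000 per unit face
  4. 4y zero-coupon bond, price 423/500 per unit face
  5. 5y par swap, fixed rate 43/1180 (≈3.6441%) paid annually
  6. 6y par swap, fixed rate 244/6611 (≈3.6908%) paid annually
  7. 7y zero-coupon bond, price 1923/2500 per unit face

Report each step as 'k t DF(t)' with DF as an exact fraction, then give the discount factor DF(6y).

step 1 [1y] swap r/1=237/9763: DF=(1 − 237/9763·(0))/(1+237/9763) = 9763/10000 ≈ 0.976300
step 2 [2y] bond c/1=11/400: DF=(3932159/4000000 − 11/400·(0.976300))/(1+11/400) = 4653/5000 ≈ 0.930600
step 3 [3y] zero: DF = P = 1789/2000 ≈ 0.894500
step 4 [4y] zero: DF = P = 423/500 ≈ 0.846000
step 5 [5y] swap r/1=43/1180: DF=(1 − 43/1180·(0.976300+0.930600+0.894500+0.846000))/(1+43/1180) = 4183/5000 ≈ 0.836600
step 6 [6y] swap r/1=244/6611: DF=(1 − 244/6611·(0.976300+0.930600+0.894500+0.846000+0.836600))/(1+244/6611) = 503/625 ≈ 0.804800
step 7 [7y] zero: DF = P = 1923/2500 ≈ 0.769200

1 1 9763/10000
2 2 4653/5000
3 3 1789/2000
4 4 423/500
5 5 4183/5000
6 6 503/625
7 7 1923/2500
DF(6y) = 503/625 ≈ 0.804800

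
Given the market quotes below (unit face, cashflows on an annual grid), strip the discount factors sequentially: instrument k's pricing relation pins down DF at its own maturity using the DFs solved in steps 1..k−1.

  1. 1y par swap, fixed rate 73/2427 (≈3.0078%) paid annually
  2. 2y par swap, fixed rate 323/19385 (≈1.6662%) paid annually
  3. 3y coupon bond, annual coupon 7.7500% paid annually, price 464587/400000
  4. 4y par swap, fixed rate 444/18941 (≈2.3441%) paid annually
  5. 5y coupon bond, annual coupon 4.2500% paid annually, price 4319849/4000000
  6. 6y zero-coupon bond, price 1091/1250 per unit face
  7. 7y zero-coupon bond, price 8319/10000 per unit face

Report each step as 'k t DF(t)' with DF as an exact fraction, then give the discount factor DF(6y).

step 1 [1y] swap r/1=73/2427: DF=(1 − 73/2427·(0))/(1+73/2427) = 2427/2500 ≈ 0.970800
step 2 [2y] swap r/1=323/19385: DF=(1 − 323/19385·(0.970800))/(1+323/19385) = 9677/10000 ≈ 0.967700
step 3 [3y] bond c/1=31/400: DF=(464587/400000 − 31/400·(0.970800+0.967700))/(1+31/400) = 1877/2000 ≈ 0.938500
step 4 [4y] swap r/1=444/18941: DF=(1 − 444/18941·(0.970800+0.967700+0.938500))/(1+444/18941) = 1139/1250 ≈ 0.911200
step 5 [5y] bond c/1=17/400: DF=(4319849/4000000 − 17/400·(0.970800+0.967700+0.938500+0.911200))/(1+17/400) = 1763/2000 ≈ 0.881500
step 6 [6y] zero: DF = P = 1091/1250 ≈ 0.872800
step 7 [7y] zero: DF = P = 8319/10000 ≈ 0.831900

1 1 2427/2500
2 2 9677/10000
3 3 1877/2000
4 4 1139/1250
5 5 1763/2000
6 6 1091/1250
7 7 8319/10000
DF(6y) = 1091/1250 ≈ 0.872800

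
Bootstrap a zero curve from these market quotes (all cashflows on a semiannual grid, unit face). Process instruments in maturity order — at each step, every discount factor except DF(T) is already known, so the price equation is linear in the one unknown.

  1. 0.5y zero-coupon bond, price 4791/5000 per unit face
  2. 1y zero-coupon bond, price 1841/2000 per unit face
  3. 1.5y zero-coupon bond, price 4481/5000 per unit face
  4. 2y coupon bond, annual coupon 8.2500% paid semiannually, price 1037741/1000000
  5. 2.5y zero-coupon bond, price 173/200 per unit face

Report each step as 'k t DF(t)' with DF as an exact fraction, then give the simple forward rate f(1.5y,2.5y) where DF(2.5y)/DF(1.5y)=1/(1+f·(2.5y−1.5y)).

step 1 [0.5y] zero: DF = P = 4791/5000 ≈ 0.958200
step 2 [1y] zero: DF = P = 1841/2000 ≈ 0.920500
step 3 [1.5y] zero: DF = P = 4481/5000 ≈ 0.896200
step 4 [2y] bond c/2=33/800: DF=(1037741/1000000 − 33/800·(0.958200+0.920500+0.896200))/(1+33/800) = 8867/10000 ≈ 0.886700
step 5 [2.5y] zero: DF = P = 173/200 ≈ 0.865000

1 1/2 4791/5000
2 1 1841/2000
3 3/2 4481/5000
4 2 8867/10000
5 5/2 173/200
f(1.5y,2.5y) = ((4481/5000)/(173/200) − 1)/(1) = 156/4325 ≈ 3.6069%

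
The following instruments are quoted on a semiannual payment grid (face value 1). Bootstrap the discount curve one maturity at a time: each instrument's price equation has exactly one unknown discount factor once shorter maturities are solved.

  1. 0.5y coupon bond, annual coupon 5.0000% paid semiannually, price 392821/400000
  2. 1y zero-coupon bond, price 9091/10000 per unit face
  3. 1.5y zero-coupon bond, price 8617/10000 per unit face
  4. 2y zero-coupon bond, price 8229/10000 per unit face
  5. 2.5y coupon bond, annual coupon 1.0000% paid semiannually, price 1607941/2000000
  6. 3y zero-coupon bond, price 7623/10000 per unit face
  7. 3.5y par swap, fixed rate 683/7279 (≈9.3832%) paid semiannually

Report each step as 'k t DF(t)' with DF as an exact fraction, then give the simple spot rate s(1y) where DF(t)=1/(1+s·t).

1 1/2 9581/10000
2 1 9091/10000
3 3/2 8617/10000
4 2 8229/10000
5 5/2 7823/10000
6 3 7623/10000
7 7/2 1817/2500
s(1y) = (1/(9091/10000) − 1)/(1) = 909/9091 ≈ 9.9989%

step 1 [0.5y] bond c/2=1/40: DF=(392821/400000 − 1/40·(0))/(1+1/40) = 9581/10000 ≈ 0.958100
step 2 [1y] zero: DF = P = 9091/10000 ≈ 0.909100
step 3 [1.5y] zero: DF = P = 8617/10000 ≈ 0.861700
step 4 [2y] zero: DF = P = 8229/10000 ≈ 0.822900
step 5 [2.5y] bond c/2=1/200: DF=(1607941/2000000 − 1/200·(0.958100+0.909100+0.861700+0.822900))/(1+1/200) = 7823/10000 ≈ 0.782300
step 6 [3y] zero: DF = P = 7623/10000 ≈ 0.762300
step 7 [3.5y] swap r/2=683/14558: DF=(1 − 683/14558·(0.958100+0.909100+0.861700+0.822900+0.782300+0.762300))/(1+683/14558) = 1817/2500 ≈ 0.726800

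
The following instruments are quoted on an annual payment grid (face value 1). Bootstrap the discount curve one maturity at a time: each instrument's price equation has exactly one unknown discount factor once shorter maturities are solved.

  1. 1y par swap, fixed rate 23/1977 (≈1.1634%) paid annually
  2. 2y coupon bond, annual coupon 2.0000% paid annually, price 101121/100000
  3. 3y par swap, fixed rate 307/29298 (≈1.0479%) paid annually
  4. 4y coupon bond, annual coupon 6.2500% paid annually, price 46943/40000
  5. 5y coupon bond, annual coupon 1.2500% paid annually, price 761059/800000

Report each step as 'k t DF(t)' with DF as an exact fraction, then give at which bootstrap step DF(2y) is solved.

step 1 [1y] swap r/1=23/1977: DF=(1 − 23/1977·(0))/(1+23/1977) = 1977/2000 ≈ 0.988500
step 2 [2y] bond c/1=1/50: DF=(101121/100000 − 1/50·(0.988500))/(1+1/50) = 243/250 ≈ 0.972000
step 3 [3y] swap r/1=307/29298: DF=(1 − 307/29298·(0.988500+0.972000))/(1+307/29298) = 9693/10000 ≈ 0.969300
step 4 [4y] bond c/1=1/16: DF=(46943/40000 − 1/16·(0.988500+0.972000+0.969300))/(1+1/16) = 4661/5000 ≈ 0.932200
step 5 [5y] bond c/1=1/80: DF=(761059/800000 − 1/80·(0.988500+0.972000+0.969300+0.932200))/(1+1/80) = 8919/10000 ≈ 0.891900

1 1 1977/2000
2 2 243/250
3 3 9693/10000
4 4 4661/5000
5 5 8919/10000
DF(2y) is solved at step 2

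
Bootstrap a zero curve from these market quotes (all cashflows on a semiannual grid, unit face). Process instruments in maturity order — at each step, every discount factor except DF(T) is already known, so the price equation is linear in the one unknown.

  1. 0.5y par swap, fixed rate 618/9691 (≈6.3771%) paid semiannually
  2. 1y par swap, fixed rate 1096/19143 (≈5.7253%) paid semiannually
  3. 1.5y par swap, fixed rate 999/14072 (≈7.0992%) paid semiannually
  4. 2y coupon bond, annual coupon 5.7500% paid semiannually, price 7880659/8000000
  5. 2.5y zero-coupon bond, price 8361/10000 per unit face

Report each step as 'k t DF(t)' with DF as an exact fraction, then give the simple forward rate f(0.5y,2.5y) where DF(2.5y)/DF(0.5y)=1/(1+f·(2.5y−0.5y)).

1 1/2 9691/10000
2 1 2363/2500
3 3/2 9001/10000
4 2 8789/10000
5 5/2 8361/10000
f(0.5y,2.5y) = ((9691/10000)/(8361/10000) − 1)/(2) = 665/8361 ≈ 7.9536%

step 1 [0.5y] swap r/2=309/9691: DF=(1 − 309/9691·(0))/(1+309/9691) = 9691/10000 ≈ 0.969100
step 2 [1y] swap r/2=548/19143: DF=(1 − 548/19143·(0.969100))/(1+548/19143) = 2363/2500 ≈ 0.945200
step 3 [1.5y] swap r/2=999/28144: DF=(1 − 999/28144·(0.969100+0.945200))/(1+999/28144) = 9001/10000 ≈ 0.900100
step 4 [2y] bond c/2=23/800: DF=(7880659/8000000 − 23/800·(0.969100+0.945200+0.900100))/(1+23/800) = 8789/10000 ≈ 0.878900
step 5 [2.5y] zero: DF = P = 8361/10000 ≈ 0.836100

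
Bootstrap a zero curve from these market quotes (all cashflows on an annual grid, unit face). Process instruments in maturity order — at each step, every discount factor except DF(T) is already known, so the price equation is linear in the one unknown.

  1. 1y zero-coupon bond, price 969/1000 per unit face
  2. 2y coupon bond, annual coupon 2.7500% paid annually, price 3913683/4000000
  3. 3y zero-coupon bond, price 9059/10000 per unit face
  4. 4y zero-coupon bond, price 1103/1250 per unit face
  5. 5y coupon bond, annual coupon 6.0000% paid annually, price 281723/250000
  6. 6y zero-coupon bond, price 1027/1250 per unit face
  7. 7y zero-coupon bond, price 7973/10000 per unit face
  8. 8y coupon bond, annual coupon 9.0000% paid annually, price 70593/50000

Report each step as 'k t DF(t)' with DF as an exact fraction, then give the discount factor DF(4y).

step 1 [1y] zero: DF = P = 969/1000 ≈ 0.969000
step 2 [2y] bond c/1=11/400: DF=(3913683/4000000 − 11/400·(0.969000))/(1+11/400) = 9263/10000 ≈ 0.926300
step 3 [3y] zero: DF = P = 9059/10000 ≈ 0.905900
step 4 [4y] zero: DF = P = 1103/1250 ≈ 0.882400
step 5 [5y] bond c/1=3/50: DF=(281723/250000 − 3/50·(0.969000+0.926300+0.905900+0.882400))/(1+3/50) = 4273/5000 ≈ 0.854600
step 6 [6y] zero: DF = P = 1027/1250 ≈ 0.821600
step 7 [7y] zero: DF = P = 7973/10000 ≈ 0.797300
step 8 [8y] bond c/1=9/100: DF=(70593/50000 − 9/100·(0.969000+0.926300+0.905900+0.882400+0.854600+0.821600+0.797300))/(1+9/100) = 7869/10000 ≈ 0.786900

1 1 969/1000
2 2 9263/10000
3 3 9059/10000
4 4 1103/1250
5 5 4273/5000
6 6 1027/1250
7 7 7973/10000
8 8 7869/10000
DF(4y) = 1103/1250 ≈ 0.882400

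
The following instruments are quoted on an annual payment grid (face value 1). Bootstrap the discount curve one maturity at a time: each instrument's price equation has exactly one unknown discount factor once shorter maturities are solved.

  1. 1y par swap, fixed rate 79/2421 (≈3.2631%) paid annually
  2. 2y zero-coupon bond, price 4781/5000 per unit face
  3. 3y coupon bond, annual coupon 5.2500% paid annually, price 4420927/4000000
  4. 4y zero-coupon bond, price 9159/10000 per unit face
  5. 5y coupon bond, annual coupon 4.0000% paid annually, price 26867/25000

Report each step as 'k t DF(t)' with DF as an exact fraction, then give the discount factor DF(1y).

step 1 [1y] swap r/1=79/2421: DF=(1 − 79/2421·(0))/(1+79/2421) = 2421/2500 ≈ 0.968400
step 2 [2y] zero: DF = P = 4781/5000 ≈ 0.956200
step 3 [3y] bond c/1=21/400: DF=(4420927/4000000 − 21/400·(0.968400+0.956200))/(1+21/400) = 9541/10000 ≈ 0.954100
step 4 [4y] zero: DF = P = 9159/10000 ≈ 0.915900
step 5 [5y] bond c/1=1/25: DF=(26867/25000 − 1/25·(0.968400+0.956200+0.954100+0.915900))/(1+1/25) = 4437/5000 ≈ 0.887400

1 1 2421/2500
2 2 4781/5000
3 3 9541/10000
4 4 9159/10000
5 5 4437/5000
DF(1y) = 2421/2500 ≈ 0.968400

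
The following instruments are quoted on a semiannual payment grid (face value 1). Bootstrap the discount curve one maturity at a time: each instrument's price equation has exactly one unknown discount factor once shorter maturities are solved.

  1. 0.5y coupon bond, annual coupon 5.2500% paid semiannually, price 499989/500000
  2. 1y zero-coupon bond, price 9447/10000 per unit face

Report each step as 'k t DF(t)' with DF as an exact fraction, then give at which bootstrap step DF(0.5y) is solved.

1 1/2 609/625
2 1 9447/10000
DF(0.5y) is solved at step 1

step 1 [0.5y] bond c/2=21/800: DF=(499989/500000 − 21/800·(0))/(1+21/800) = 609/625 ≈ 0.974400
step 2 [1y] zero: DF = P = 9447/10000 ≈ 0.944700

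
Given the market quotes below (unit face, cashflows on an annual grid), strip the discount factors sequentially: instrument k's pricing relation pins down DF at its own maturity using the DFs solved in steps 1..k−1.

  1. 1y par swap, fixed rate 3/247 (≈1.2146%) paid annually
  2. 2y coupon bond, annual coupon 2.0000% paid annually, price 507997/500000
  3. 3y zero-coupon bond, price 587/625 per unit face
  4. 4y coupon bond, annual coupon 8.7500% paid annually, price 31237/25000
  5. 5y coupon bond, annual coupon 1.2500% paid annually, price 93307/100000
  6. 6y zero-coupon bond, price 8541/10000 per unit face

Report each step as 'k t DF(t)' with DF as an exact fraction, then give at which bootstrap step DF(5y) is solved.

step 1 [1y] swap r/1=3/247: DF=(1 − 3/247·(0))/(1+3/247) = 247/250 ≈ 0.988000
step 2 [2y] bond c/1=1/50: DF=(507997/500000 − 1/50·(0.988000))/(1+1/50) = 9767/10000 ≈ 0.976700
step 3 [3y] zero: DF = P = 587/625 ≈ 0.939200
step 4 [4y] bond c/1=7/80: DF=(31237/25000 − 7/80·(0.988000+0.976700+0.939200))/(1+7/80) = 9153/10000 ≈ 0.915300
step 5 [5y] bond c/1=1/80: DF=(93307/100000 − 1/80·(0.988000+0.976700+0.939200+0.915300))/(1+1/80) = 1093/1250 ≈ 0.874400
step 6 [6y] zero: DF = P = 8541/10000 ≈ 0.854100

1 1 247/250
2 2 9767/10000
3 3 587/625
4 4 9153/10000
5 5 1093/1250
6 6 8541/10000
DF(5y) is solved at step 5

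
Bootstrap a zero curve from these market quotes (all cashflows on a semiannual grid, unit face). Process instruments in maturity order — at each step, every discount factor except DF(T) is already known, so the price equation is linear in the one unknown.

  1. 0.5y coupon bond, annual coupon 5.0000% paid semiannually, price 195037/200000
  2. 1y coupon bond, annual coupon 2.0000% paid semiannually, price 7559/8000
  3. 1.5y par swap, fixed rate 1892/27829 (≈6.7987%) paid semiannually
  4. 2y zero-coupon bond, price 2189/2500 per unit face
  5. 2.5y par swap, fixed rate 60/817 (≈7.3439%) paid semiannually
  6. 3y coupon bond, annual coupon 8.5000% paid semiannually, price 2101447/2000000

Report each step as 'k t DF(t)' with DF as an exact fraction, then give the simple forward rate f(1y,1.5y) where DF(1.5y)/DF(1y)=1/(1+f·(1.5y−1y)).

1 1/2 4757/5000
2 1 9261/10000
3 3/2 4527/5000
4 2 2189/2500
5 5/2 167/200
6 3 8247/10000
f(1y,1.5y) = ((9261/10000)/(4527/5000) − 1)/(1/2) = 23/503 ≈ 4.5726%

step 1 [0.5y] bond c/2=1/40: DF=(195037/200000 − 1/40·(0))/(1+1/40) = 4757/5000 ≈ 0.951400
step 2 [1y] bond c/2=1/100: DF=(7559/8000 − 1/100·(0.951400))/(1+1/100) = 9261/10000 ≈ 0.926100
step 3 [1.5y] swap r/2=946/27829: DF=(1 − 946/27829·(0.951400+0.926100))/(1+946/27829) = 4527/5000 ≈ 0.905400
step 4 [2y] zero: DF = P = 2189/2500 ≈ 0.875600
step 5 [2.5y] swap r/2=30/817: DF=(1 − 30/817·(0.951400+0.926100+0.905400+0.875600))/(1+30/817) = 167/200 ≈ 0.835000
step 6 [3y] bond c/2=17/400: DF=(2101447/2000000 − 17/400·(0.951400+0.926100+0.905400+0.875600+0.835000))/(1+17/400) = 8247/10000 ≈ 0.824700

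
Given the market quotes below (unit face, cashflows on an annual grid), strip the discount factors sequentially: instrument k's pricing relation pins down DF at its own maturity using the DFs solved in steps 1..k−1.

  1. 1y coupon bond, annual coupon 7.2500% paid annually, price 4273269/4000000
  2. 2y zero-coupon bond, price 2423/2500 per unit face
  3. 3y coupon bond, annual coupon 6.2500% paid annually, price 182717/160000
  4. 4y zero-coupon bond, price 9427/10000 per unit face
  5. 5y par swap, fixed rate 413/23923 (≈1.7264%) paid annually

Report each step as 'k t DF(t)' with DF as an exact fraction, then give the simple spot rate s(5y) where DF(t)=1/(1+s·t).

step 1 [1y] bond c/1=29/400: DF=(4273269/4000000 − 29/400·(0))/(1+29/400) = 9961/10000 ≈ 0.996100
step 2 [2y] zero: DF = P = 2423/2500 ≈ 0.969200
step 3 [3y] bond c/1=1/16: DF=(182717/160000 − 1/16·(0.996100+0.969200))/(1+1/16) = 1199/1250 ≈ 0.959200
step 4 [4y] zero: DF = P = 9427/10000 ≈ 0.942700
step 5 [5y] swap r/1=413/23923: DF=(1 − 413/23923·(0.996100+0.969200+0.959200+0.942700))/(1+413/23923) = 4587/5000 ≈ 0.917400

1 1 9961/10000
2 2 2423/2500
3 3 1199/1250
4 4 9427/10000
5 5 4587/5000
s(5y) = (1/(4587/5000) − 1)/(5) = 413/22935 ≈ 1.8007%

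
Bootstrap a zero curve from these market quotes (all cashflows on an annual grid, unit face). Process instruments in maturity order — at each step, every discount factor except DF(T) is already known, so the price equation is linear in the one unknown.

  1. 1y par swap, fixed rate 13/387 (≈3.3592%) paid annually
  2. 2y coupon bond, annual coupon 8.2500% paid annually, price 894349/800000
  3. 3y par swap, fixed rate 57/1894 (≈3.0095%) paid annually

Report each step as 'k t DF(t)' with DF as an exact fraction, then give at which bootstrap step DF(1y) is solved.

step 1 [1y] swap r/1=13/387: DF=(1 − 13/387·(0))/(1+13/387) = 387/400 ≈ 0.967500
step 2 [2y] bond c/1=33/400: DF=(894349/800000 − 33/400·(0.967500))/(1+33/400) = 959/1000 ≈ 0.959000
step 3 [3y] swap r/1=57/1894: DF=(1 − 57/1894·(0.967500+0.959000))/(1+57/1894) = 1829/2000 ≈ 0.914500

1 1 387/400
2 2 959/1000
3 3 1829/2000
DF(1y) is solved at step 1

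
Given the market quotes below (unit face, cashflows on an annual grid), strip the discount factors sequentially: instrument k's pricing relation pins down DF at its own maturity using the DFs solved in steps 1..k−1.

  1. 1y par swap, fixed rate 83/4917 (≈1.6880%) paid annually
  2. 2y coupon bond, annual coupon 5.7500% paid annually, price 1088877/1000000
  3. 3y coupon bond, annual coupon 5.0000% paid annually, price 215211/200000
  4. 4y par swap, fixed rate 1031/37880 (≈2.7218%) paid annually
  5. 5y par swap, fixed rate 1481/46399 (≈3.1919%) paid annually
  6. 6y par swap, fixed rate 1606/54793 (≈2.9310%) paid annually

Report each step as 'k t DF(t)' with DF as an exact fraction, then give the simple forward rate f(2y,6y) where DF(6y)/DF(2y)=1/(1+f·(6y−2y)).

step 1 [1y] swap r/1=83/4917: DF=(1 − 83/4917·(0))/(1+83/4917) = 4917/5000 ≈ 0.983400
step 2 [2y] bond c/1=23/400: DF=(1088877/1000000 − 23/400·(0.983400))/(1+23/400) = 4881/5000 ≈ 0.976200
step 3 [3y] bond c/1=1/20: DF=(215211/200000 − 1/20·(0.983400+0.976200))/(1+1/20) = 1863/2000 ≈ 0.931500
step 4 [4y] swap r/1=1031/37880: DF=(1 − 1031/37880·(0.983400+0.976200+0.931500))/(1+1031/37880) = 8969/10000 ≈ 0.896900
step 5 [5y] swap r/1=1481/46399: DF=(1 − 1481/46399·(0.983400+0.976200+0.931500+0.896900))/(1+1481/46399) = 8519/10000 ≈ 0.851900
step 6 [6y] swap r/1=1606/54793: DF=(1 − 1606/54793·(0.983400+0.976200+0.931500+0.896900+0.851900))/(1+1606/54793) = 4197/5000 ≈ 0.839400

1 1 4917/5000
2 2 4881/5000
3 3 1863/2000
4 4 8969/10000
5 5 8519/10000
6 6 4197/5000
f(2y,6y) = ((4881/5000)/(4197/5000) − 1)/(4) = 57/1399 ≈ 4.0743%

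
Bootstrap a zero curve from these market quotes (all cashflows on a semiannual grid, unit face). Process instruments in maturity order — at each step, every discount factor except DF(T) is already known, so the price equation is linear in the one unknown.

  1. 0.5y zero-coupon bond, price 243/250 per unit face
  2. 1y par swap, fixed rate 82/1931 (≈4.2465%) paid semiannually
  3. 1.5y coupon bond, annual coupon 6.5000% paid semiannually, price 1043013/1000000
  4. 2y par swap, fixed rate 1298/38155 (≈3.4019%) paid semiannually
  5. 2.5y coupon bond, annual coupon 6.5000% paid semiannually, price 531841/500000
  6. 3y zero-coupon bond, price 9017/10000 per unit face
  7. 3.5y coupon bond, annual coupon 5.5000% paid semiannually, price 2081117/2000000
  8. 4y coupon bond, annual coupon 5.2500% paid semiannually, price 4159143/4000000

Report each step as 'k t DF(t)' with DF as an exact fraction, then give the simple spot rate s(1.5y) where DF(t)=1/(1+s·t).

step 1 [0.5y] zero: DF = P = 243/250 ≈ 0.972000
step 2 [1y] swap r/2=41/1931: DF=(1 − 41/1931·(0.972000))/(1+41/1931) = 959/1000 ≈ 0.959000
step 3 [1.5y] bond c/2=13/400: DF=(1043013/1000000 − 13/400·(0.972000+0.959000))/(1+13/400) = 4747/5000 ≈ 0.949400
step 4 [2y] swap r/2=649/38155: DF=(1 − 649/38155·(0.972000+0.959000+0.949400))/(1+649/38155) = 9351/10000 ≈ 0.935100
step 5 [2.5y] bond c/2=13/400: DF=(531841/500000 − 13/400·(0.972000+0.959000+0.949400+0.935100))/(1+13/400) = 9101/10000 ≈ 0.910100
step 6 [3y] zero: DF = P = 9017/10000 ≈ 0.901700
step 7 [3.5y] bond c/2=11/400: DF=(2081117/2000000 − 11/400·(0.972000+0.959000+0.949400+0.935100+0.910100+0.901700))/(1+11/400) = 8621/10000 ≈ 0.862100
step 8 [4y] bond c/2=21/800: DF=(4159143/4000000 − 21/800·(0.972000+0.959000+0.949400+0.935100+0.910100+0.901700+0.862100))/(1+21/800) = 1059/1250 ≈ 0.847200

1 1/2 243/250
2 1 959/1000
3 3/2 4747/5000
4 2 9351/10000
5 5/2 9101/10000
6 3 9017/10000
7 7/2 8621/10000
8 4 1059/1250
s(1.5y) = (1/(4747/5000) − 1)/(3/2) = 506/14241 ≈ 3.5531%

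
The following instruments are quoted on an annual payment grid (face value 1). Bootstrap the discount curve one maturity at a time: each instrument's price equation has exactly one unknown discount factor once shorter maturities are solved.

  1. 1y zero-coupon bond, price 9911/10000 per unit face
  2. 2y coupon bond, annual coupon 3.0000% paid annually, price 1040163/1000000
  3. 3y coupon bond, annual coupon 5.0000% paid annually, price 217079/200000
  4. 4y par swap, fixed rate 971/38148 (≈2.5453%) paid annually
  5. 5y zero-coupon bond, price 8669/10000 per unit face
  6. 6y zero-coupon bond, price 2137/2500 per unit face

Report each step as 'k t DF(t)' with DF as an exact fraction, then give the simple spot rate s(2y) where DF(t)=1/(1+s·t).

1 1 9911/10000
2 2 981/1000
3 3 4699/5000
4 4 9029/10000
5 5 8669/10000
6 6 2137/2500
s(2y) = (1/(981/1000) − 1)/(2) = 19/1962 ≈ 0.9684%

step 1 [1y] zero: DF = P = 9911/10000 ≈ 0.991100
step 2 [2y] bond c/1=3/100: DF=(1040163/1000000 − 3/100·(0.991100))/(1+3/100) = 981/1000 ≈ 0.981000
step 3 [3y] bond c/1=1/20: DF=(217079/200000 − 1/20·(0.991100+0.981000))/(1+1/20) = 4699/5000 ≈ 0.939800
step 4 [4y] swap r/1=971/38148: DF=(1 − 971/38148·(0.991100+0.981000+0.939800))/(1+971/38148) = 9029/10000 ≈ 0.902900
step 5 [5y] zero: DF = P = 8669/10000 ≈ 0.866900
step 6 [6y] zero: DF = P = 2137/2500 ≈ 0.854800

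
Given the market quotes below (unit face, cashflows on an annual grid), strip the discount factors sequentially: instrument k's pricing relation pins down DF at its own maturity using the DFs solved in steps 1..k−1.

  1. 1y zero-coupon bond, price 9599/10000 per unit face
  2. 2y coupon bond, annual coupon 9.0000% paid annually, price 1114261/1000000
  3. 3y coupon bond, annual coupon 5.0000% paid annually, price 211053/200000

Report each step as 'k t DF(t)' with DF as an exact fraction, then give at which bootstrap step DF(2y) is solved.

1 1 9599/10000
2 2 943/1000
3 3 1143/1250
DF(2y) is solved at step 2

step 1 [1y] zero: DF = P = 9599/10000 ≈ 0.959900
step 2 [2y] bond c/1=9/100: DF=(1114261/1000000 − 9/100·(0.959900))/(1+9/100) = 943/1000 ≈ 0.943000
step 3 [3y] bond c/1=1/20: DF=(211053/200000 − 1/20·(0.959900+0.943000))/(1+1/20) = 1143/1250 ≈ 0.914400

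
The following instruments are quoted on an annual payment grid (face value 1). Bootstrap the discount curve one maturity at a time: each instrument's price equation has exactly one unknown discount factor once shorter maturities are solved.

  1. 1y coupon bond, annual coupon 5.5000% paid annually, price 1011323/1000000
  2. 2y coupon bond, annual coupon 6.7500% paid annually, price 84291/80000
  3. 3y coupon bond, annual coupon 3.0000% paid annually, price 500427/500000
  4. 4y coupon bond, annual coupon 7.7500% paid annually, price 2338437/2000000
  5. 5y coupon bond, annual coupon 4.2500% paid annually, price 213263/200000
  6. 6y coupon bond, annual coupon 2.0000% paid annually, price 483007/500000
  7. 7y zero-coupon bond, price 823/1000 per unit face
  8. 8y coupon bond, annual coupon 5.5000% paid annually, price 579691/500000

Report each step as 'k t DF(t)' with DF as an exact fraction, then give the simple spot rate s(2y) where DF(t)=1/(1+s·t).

step 1 [1y] bond c/1=11/200: DF=(1011323/1000000 − 11/200·(0))/(1+11/200) = 4793/5000 ≈ 0.958600
step 2 [2y] bond c/1=27/400: DF=(84291/80000 − 27/400·(0.958600))/(1+27/400) = 579/625 ≈ 0.926400
step 3 [3y] bond c/1=3/100: DF=(500427/500000 − 3/100·(0.958600+0.926400))/(1+3/100) = 573/625 ≈ 0.916800
step 4 [4y] bond c/1=31/400: DF=(2338437/2000000 − 31/400·(0.958600+0.926400+0.916800))/(1+31/400) = 2209/2500 ≈ 0.883600
step 5 [5y] bond c/1=17/400: DF=(213263/200000 − 17/400·(0.958600+0.926400+0.916800+0.883600))/(1+17/400) = 4363/5000 ≈ 0.872600
step 6 [6y] bond c/1=1/50: DF=(483007/500000 − 1/50·(0.958600+0.926400+0.916800+0.883600+0.872600))/(1+1/50) = 8577/10000 ≈ 0.857700
step 7 [7y] zero: DF = P = 823/1000 ≈ 0.823000
step 8 [8y] bond c/1=11/200: DF=(579691/500000 − 11/200·(0.958600+0.926400+0.916800+0.883600+0.872600+0.857700+0.823000))/(1+11/200) = 7737/10000 ≈ 0.773700

1 1 4793/5000
2 2 579/625
3 3 573/625
4 4 2209/2500
5 5 4363/5000
6 6 8577/10000
7 7 823/1000
8 8 7737/10000
s(2y) = (1/(579/625) − 1)/(2) = 23/579 ≈ 3.9724%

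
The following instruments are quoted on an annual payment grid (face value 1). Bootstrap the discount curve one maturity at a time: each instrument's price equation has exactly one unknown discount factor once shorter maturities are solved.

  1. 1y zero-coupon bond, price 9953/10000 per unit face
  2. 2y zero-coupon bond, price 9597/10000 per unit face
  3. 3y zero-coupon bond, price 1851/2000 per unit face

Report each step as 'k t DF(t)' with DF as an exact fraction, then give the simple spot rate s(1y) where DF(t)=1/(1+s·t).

step 1 [1y] zero: DF = P = 9953/10000 ≈ 0.995300
step 2 [2y] zero: DF = P = 9597/10000 ≈ 0.959700
step 3 [3y] zero: DF = P = 1851/2000 ≈ 0.925500

1 1 9953/10000
2 2 9597/10000
3 3 1851/2000
s(1y) = (1/(9953/10000) − 1)/(1) = 47/9953 ≈ 0.4722%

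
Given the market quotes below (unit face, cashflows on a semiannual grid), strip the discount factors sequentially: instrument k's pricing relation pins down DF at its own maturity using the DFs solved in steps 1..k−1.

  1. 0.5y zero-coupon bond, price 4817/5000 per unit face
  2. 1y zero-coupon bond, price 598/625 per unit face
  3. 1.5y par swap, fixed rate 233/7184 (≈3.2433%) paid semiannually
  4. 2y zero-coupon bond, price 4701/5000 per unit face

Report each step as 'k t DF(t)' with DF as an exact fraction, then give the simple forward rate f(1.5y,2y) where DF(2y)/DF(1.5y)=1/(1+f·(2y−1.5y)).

step 1 [0.5y] zero: DF = P = 4817/5000 ≈ 0.963400
step 2 [1y] zero: DF = P = 598/625 ≈ 0.956800
step 3 [1.5y] swap r/2=233/14368: DF=(1 − 233/14368·(0.963400+0.956800))/(1+233/14368) = 4767/5000 ≈ 0.953400
step 4 [2y] zero: DF = P = 4701/5000 ≈ 0.940200

1 1/2 4817/5000
2 1 598/625
3 3/2 4767/5000
4 2 4701/5000
f(1.5y,2y) = ((4767/5000)/(4701/5000) − 1)/(1/2) = 44/1567 ≈ 2.8079%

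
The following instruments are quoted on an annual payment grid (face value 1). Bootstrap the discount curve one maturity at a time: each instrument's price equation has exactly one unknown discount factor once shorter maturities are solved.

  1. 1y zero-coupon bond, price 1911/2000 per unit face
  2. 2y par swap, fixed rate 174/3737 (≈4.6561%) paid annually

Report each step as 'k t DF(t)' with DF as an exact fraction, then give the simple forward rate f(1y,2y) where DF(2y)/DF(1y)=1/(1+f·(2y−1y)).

1 1 1911/2000
2 2 913/1000
f(1y,2y) = ((1911/2000)/(913/1000) − 1)/(1) = 85/1826 ≈ 4.6550%

step 1 [1y] zero: DF = P = 1911/2000 ≈ 0.955500
step 2 [2y] swap r/1=174/3737: DF=(1 − 174/3737·(0.955500))/(1+174/3737) = 913/1000 ≈ 0.913000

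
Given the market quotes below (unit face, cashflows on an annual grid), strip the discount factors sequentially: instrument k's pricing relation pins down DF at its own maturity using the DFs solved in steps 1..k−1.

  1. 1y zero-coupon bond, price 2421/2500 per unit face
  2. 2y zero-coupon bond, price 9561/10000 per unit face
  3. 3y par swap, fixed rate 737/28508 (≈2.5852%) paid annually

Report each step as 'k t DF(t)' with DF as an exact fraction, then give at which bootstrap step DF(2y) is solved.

step 1 [1y] zero: DF = P = 2421/2500 ≈ 0.968400
step 2 [2y] zero: DF = P = 9561/10000 ≈ 0.956100
step 3 [3y] swap r/1=737/28508: DF=(1 − 737/28508·(0.968400+0.956100))/(1+737/28508) = 9263/10000 ≈ 0.926300

1 1 2421/2500
2 2 9561/10000
3 3 9263/10000
DF(2y) is solved at step 2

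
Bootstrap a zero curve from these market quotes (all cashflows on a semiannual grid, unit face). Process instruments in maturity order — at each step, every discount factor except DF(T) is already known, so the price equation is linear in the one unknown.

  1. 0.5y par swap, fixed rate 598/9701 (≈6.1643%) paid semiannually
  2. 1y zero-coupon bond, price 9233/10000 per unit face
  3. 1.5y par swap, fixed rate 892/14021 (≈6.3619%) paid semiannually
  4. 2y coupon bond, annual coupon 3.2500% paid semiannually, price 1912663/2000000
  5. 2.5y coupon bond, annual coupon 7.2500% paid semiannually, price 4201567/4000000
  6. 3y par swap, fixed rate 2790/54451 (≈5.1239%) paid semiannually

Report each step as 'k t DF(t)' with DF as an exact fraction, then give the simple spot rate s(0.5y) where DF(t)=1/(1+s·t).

step 1 [0.5y] swap r/2=299/9701: DF=(1 − 299/9701·(0))/(1+299/9701) = 9701/10000 ≈ 0.970100
step 2 [1y] zero: DF = P = 9233/10000 ≈ 0.923300
step 3 [1.5y] swap r/2=446/14021: DF=(1 − 446/14021·(0.970100+0.923300))/(1+446/14021) = 2277/2500 ≈ 0.910800
step 4 [2y] bond c/2=13/800: DF=(1912663/2000000 − 13/800·(0.970100+0.923300+0.910800))/(1+13/800) = 4481/5000 ≈ 0.896200
step 5 [2.5y] bond c/2=29/800: DF=(4201567/4000000 − 29/800·(0.970100+0.923300+0.910800+0.896200))/(1+29/800) = 4421/5000 ≈ 0.884200
step 6 [3y] swap r/2=1395/54451: DF=(1 − 1395/54451·(0.970100+0.923300+0.910800+0.896200+0.884200))/(1+1395/54451) = 1721/2000 ≈ 0.860500

1 1/2 9701/10000
2 1 9233/10000
3 3/2 2277/2500
4 2 4481/5000
5 5/2 4421/5000
6 3 1721/2000
s(0.5y) = (1/(9701/10000) − 1)/(1/2) = 598/9701 ≈ 6.1643%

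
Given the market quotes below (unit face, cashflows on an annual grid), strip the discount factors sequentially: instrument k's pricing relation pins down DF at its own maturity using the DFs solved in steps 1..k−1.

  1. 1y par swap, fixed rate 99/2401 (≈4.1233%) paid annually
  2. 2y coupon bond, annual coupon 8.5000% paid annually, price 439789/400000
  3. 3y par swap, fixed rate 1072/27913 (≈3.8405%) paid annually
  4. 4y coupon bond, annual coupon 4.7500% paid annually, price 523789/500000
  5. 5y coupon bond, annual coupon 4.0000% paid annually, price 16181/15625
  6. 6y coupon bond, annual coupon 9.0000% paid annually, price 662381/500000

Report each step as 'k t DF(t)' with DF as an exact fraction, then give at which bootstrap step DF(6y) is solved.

step 1 [1y] swap r/1=99/2401: DF=(1 − 99/2401·(0))/(1+99/2401) = 2401/2500 ≈ 0.960400
step 2 [2y] bond c/1=17/200: DF=(439789/400000 − 17/200·(0.960400))/(1+17/200) = 9381/10000 ≈ 0.938100
step 3 [3y] swap r/1=1072/27913: DF=(1 − 1072/27913·(0.960400+0.938100))/(1+1072/27913) = 558/625 ≈ 0.892800
step 4 [4y] bond c/1=19/400: DF=(523789/500000 − 19/400·(0.960400+0.938100+0.892800))/(1+19/400) = 1747/2000 ≈ 0.873500
step 5 [5y] bond c/1=1/25: DF=(16181/15625 − 1/25·(0.960400+0.938100+0.892800+0.873500))/(1+1/25) = 2137/2500 ≈ 0.854800
step 6 [6y] bond c/1=9/100: DF=(662381/500000 − 9/100·(0.960400+0.938100+0.892800+0.873500+0.854800))/(1+9/100) = 4211/5000 ≈ 0.842200

1 1 2401/2500
2 2 9381/10000
3 3 558/625
4 4 1747/2000
5 5 2137/2500
6 6 4211/5000
DF(6y) is solved at step 6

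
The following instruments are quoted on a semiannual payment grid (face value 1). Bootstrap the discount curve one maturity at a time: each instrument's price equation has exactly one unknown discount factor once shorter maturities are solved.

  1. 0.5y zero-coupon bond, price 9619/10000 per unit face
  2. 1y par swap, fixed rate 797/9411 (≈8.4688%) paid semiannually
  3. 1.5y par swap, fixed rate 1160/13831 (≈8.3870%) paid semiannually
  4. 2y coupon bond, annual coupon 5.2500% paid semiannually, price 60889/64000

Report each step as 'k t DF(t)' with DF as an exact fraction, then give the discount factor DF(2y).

1 1/2 9619/10000
2 1 9203/10000
3 3/2 221/250
4 2 8563/10000
DF(2y) = 8563/10000 ≈ 0.856300

step 1 [0.5y] zero: DF = P = 9619/10000 ≈ 0.961900
step 2 [1y] swap r/2=797/18822: DF=(1 − 797/18822·(0.961900))/(1+797/18822) = 9203/10000 ≈ 0.920300
step 3 [1.5y] swap r/2=580/13831: DF=(1 − 580/13831·(0.961900+0.920300))/(1+580/13831) = 221/250 ≈ 0.884000
step 4 [2y] bond c/2=21/800: DF=(60889/64000 − 21/800·(0.961900+0.920300+0.884000))/(1+21/800) = 8563/10000 ≈ 0.856300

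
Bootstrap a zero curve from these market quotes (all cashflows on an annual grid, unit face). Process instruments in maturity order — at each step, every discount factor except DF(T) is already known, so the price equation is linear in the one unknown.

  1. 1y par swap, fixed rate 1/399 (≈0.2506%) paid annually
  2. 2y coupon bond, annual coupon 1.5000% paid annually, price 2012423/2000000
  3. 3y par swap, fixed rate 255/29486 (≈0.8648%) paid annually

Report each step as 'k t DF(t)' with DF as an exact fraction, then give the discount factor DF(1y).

1 1 399/400
2 2 4883/5000
3 3 1949/2000
DF(1y) = 399/400 ≈ 0.997500

step 1 [1y] swap r/1=1/399: DF=(1 − 1/399·(0))/(1+1/399) = 399/400 ≈ 0.997500
step 2 [2y] bond c/1=3/200: DF=(2012423/2000000 − 3/200·(0.997500))/(1+3/200) = 4883/5000 ≈ 0.976600
step 3 [3y] swap r/1=255/29486: DF=(1 − 255/29486·(0.997500+0.976600))/(1+255/29486) = 1949/2000 ≈ 0.974500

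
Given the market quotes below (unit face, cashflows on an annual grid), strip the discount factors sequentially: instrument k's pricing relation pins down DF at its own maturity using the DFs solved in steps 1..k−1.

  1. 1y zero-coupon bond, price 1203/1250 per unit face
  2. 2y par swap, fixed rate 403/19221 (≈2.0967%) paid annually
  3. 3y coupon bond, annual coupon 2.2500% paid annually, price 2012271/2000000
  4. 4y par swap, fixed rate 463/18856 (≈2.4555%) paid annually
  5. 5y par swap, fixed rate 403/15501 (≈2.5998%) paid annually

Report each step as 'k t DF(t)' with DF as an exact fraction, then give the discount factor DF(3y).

step 1 [1y] zero: DF = P = 1203/1250 ≈ 0.962400
step 2 [2y] swap r/1=403/19221: DF=(1 − 403/19221·(0.962400))/(1+403/19221) = 9597/10000 ≈ 0.959700
step 3 [3y] bond c/1=9/400: DF=(2012271/2000000 − 9/400·(0.962400+0.959700))/(1+9/400) = 9417/10000 ≈ 0.941700
step 4 [4y] swap r/1=463/18856: DF=(1 − 463/18856·(0.962400+0.959700+0.941700))/(1+463/18856) = 4537/5000 ≈ 0.907400
step 5 [5y] swap r/1=403/15501: DF=(1 − 403/15501·(0.962400+0.959700+0.941700+0.907400))/(1+403/15501) = 8791/10000 ≈ 0.879100

1 1 1203/1250
2 2 9597/10000
3 3 9417/10000
4 4 4537/5000
5 5 8791/10000
DF(3y) = 9417/10000 ≈ 0.941700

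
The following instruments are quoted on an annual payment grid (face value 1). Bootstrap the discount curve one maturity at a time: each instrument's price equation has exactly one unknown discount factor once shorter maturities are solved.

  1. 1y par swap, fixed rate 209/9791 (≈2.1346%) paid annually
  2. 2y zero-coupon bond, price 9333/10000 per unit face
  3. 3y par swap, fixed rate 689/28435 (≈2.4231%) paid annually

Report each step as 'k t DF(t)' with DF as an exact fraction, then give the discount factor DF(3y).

step 1 [1y] swap r/1=209/9791: DF=(1 − 209/9791·(0))/(1+209/9791) = 9791/10000 ≈ 0.979100
step 2 [2y] zero: DF = P = 9333/10000 ≈ 0.933300
step 3 [3y] swap r/1=689/28435: DF=(1 − 689/28435·(0.979100+0.933300))/(1+689/28435) = 9311/10000 ≈ 0.931100

1 1 9791/10000
2 2 9333/10000
3 3 9311/10000
DF(3y) = 9311/10000 ≈ 0.931100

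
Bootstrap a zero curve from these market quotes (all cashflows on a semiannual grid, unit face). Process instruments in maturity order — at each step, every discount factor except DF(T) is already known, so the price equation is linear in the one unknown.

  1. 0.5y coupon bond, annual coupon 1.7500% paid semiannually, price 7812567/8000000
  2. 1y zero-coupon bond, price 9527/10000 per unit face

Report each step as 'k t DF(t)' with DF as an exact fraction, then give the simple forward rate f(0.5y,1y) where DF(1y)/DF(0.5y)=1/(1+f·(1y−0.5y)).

1 1/2 9681/10000
2 1 9527/10000
f(0.5y,1y) = ((9681/10000)/(9527/10000) − 1)/(1/2) = 44/1361 ≈ 3.2329%

step 1 [0.5y] bond c/2=7/800: DF=(7812567/8000000 − 7/800·(0))/(1+7/800) = 9681/10000 ≈ 0.968100
step 2 [1y] zero: DF = P = 9527/10000 ≈ 0.952700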